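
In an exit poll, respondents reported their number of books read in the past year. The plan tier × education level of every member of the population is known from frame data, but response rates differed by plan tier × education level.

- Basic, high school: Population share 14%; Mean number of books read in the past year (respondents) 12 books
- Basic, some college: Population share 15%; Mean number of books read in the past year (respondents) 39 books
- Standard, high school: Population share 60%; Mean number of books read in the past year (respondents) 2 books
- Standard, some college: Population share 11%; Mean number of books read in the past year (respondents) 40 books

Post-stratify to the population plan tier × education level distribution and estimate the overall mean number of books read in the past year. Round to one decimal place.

Each cell contributes population-share × respondent value:
  Basic, high school: 0.14 × 12 = 1.68
  Basic, some college: 0.15 × 39 = 5.85
  Standard, high school: 0.6 × 2 = 1.2
  Standard, some college: 0.11 × 40 = 4.4
Post-stratified estimate = 13.13 → 13.1.

13.1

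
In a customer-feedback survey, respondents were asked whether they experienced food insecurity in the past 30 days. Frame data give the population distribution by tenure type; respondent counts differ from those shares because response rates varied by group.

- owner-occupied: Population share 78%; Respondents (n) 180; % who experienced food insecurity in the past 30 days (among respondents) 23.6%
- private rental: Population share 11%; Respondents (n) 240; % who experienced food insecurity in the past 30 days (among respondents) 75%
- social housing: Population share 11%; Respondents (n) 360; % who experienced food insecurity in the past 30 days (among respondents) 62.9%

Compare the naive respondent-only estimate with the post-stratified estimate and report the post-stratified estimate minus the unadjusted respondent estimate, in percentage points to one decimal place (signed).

-24.0 percentage points

Unadjusted (pooled respondent) estimate weights by respondent counts:
  (180/780)×23.6 + (240/780)×75 + (360/780)×62.9 = 57.5538%
Post-stratifying to population shares instead:
  0.78×23.6 + 0.11×75 + 0.11×62.9 = 33.577%
Difference = 33.577 − 57.5538 = -23.9768 pp.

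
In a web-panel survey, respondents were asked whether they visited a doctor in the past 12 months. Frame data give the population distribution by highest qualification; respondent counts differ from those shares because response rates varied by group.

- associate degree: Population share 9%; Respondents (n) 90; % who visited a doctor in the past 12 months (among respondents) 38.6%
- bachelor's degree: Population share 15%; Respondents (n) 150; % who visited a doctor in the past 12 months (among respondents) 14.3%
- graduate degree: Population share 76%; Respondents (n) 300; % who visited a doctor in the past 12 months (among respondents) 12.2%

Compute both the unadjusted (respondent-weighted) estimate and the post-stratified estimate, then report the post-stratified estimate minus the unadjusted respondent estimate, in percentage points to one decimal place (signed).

-2.3 percentage points

Without adjustment, the pooled respondent share is:
  (90/540)×38.6 + (150/540)×14.3 + (300/540)×12.2 = 17.1833%
Post-stratified estimate weights by population shares:
  0.09×38.6 + 0.15×14.3 + 0.76×12.2 = 14.891%
Difference = 14.891 − 17.1833 = -2.2923 pp.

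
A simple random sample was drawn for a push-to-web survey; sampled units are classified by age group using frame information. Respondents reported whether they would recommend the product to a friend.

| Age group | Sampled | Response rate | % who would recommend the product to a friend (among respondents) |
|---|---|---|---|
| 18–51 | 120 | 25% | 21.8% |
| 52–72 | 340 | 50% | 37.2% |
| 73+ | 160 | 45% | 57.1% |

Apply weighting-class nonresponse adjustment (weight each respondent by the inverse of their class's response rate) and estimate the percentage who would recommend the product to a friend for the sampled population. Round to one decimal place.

With weight = n_sampled/n_responded per class, the weighted class total is n_sampled:
  18–51: 120 × 21.8 = 2616
  52–72: 340 × 37.2 = 12648
  73+: 160 × 57.1 = 9136
Adjusted estimate = 24,400 / 620 = 39.3548 → 39.4%.

39.4%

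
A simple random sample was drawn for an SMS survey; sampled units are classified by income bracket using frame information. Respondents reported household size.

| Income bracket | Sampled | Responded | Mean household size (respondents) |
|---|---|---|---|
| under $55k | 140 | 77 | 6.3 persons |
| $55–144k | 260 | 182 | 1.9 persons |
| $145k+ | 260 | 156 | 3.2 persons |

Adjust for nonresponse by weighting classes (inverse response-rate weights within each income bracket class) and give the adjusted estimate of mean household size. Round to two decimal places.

Response rates by class: under $55k 77/140 = 55%, $55–144k 182/260 = 70%, $145k+ 156/260 = 60%.
With weight = n_sampled/n_responded per class, the weighted class total is n_sampled:
  under $55k: 140 × 6.3 = 882
  $55–144k: 260 × 1.9 = 494
  $145k+: 260 × 3.2 = 832
Adjusted estimate = 2208 / 660 = 3.34545 → 3.35.

3.35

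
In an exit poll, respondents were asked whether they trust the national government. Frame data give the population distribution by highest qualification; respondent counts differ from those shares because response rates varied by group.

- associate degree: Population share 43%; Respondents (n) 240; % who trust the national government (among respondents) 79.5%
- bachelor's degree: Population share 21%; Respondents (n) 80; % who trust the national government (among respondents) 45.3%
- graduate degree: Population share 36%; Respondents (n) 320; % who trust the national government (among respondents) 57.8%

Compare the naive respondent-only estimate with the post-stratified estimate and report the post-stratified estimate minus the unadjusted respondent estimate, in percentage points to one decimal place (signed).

+0.1 percentage points

Naive respondent-only estimate (weights = respondent counts):
  (240/640)×79.5 + (80/640)×45.3 + (320/640)×57.8 = 64.375%
Post-stratified estimate weights by population shares:
  0.43×79.5 + 0.21×45.3 + 0.36×57.8 = 64.506%
Difference = 64.506 − 64.375 = 0.131 pp.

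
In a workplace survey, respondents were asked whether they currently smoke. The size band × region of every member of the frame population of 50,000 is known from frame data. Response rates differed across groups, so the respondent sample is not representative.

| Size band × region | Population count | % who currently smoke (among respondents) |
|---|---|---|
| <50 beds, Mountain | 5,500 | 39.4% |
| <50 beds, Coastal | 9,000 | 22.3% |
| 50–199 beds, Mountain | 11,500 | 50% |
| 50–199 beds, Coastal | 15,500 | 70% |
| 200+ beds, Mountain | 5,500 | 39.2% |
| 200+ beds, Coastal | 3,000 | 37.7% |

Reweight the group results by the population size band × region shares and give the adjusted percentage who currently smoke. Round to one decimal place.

Reweight to the known size band × region distribution:
  <50 beds, Mountain: (5,500/50,000) × 39.4 = 4.334
  <50 beds, Coastal: (9,000/50,000) × 22.3 = 4.014
  50–199 beds, Mountain: (11,500/50,000) × 50 = 11.5
  50–199 beds, Coastal: (15,500/50,000) × 70 = 21.7
  200+ beds, Mountain: (5,500/50,000) × 39.2 = 4.312
  200+ beds, Coastal: (3,000/50,000) × 37.7 = 2.262
Post-stratified estimate = 48.122 → 48.1%.

48.1%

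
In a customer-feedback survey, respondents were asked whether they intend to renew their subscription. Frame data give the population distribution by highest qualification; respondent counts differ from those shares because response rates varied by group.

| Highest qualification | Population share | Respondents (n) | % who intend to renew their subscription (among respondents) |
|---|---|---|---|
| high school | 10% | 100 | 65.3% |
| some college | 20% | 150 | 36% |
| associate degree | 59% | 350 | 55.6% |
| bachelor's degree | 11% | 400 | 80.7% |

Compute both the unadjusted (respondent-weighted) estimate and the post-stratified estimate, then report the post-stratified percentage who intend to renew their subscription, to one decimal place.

55.4%

Without adjustment, the pooled respondent share is:
  (100/1000)×65.3 + (150/1000)×36 + (350/1000)×55.6 + (400/1000)×80.7 = 63.67%
Reweighting by population highest qualification shares:
  0.1×65.3 + 0.2×36 + 0.59×55.6 + 0.11×80.7 = 55.411%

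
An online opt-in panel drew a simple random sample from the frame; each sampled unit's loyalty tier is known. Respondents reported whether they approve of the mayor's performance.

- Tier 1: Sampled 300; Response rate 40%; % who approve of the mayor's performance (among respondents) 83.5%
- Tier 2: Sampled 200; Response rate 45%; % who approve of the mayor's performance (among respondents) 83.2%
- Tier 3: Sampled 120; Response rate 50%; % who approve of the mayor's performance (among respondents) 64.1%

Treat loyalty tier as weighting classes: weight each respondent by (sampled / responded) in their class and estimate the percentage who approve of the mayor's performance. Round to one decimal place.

Weighting each respondent by the inverse class response rate inflates each class back to its sampled size, so the class weight is n_sampled:
  Tier 1: 300 × 83.5 = 25,050
  Tier 2: 200 × 83.2 = 16,640
  Tier 3: 120 × 64.1 = 7692
Adjusted estimate = 49,382 / 620 = 79.6484 → 79.6%.

79.6%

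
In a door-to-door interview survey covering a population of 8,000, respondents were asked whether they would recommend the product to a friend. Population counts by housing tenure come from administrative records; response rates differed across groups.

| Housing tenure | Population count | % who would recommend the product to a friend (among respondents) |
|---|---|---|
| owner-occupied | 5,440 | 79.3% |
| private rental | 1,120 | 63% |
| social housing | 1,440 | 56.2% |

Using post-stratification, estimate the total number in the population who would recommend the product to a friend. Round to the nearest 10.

5,830

Estimated count per cell = population count × respondent percentage:
  owner-occupied: 5,440 × 79.3% = 4313.92
  private rental: 1,120 × 63% = 705.6
  social housing: 1,440 × 56.2% = 809.28
Estimated total = 5828.8 → 5,830.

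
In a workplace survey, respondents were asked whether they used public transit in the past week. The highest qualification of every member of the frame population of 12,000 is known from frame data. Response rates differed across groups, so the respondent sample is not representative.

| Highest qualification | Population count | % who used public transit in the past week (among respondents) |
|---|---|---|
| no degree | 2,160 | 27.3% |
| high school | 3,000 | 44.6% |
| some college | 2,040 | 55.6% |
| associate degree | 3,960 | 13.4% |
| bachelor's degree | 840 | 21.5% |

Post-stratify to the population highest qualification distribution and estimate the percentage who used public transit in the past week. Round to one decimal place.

Each cell contributes population-share × respondent value:
  no degree: (2,160/12,000) × 27.3 = 4.914
  high school: (3,000/12,000) × 44.6 = 11.15
  some college: (2,040/12,000) × 55.6 = 9.452
  associate degree: (3,960/12,000) × 13.4 = 4.422
  bachelor's degree: (840/12,000) × 21.5 = 1.505
Post-stratified estimate = 31.443 → 31.4%.

31.4%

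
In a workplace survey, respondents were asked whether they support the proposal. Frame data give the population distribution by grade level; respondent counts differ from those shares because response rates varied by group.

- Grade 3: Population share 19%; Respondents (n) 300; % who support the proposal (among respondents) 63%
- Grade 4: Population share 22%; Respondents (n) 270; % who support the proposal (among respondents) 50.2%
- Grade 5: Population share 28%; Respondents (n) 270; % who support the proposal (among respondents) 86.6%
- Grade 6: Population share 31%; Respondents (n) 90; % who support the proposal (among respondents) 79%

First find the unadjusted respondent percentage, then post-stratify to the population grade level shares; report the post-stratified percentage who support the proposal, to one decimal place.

Naive respondent-only estimate (weights = respondent counts):
  (300/930)×63 + (270/930)×50.2 + (270/930)×86.6 + (90/930)×79 = 67.6839%
Post-stratified estimate weights by population shares:
  0.19×63 + 0.22×50.2 + 0.28×86.6 + 0.31×79 = 71.752%

71.8%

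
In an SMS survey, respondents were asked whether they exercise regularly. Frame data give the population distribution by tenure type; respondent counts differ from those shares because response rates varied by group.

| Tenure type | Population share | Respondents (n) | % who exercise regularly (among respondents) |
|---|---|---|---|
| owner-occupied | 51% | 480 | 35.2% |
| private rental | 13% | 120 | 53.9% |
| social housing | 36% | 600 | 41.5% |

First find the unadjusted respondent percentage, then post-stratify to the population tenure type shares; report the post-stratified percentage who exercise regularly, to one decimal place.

Unadjusted (pooled respondent) estimate weights by respondent counts:
  (480/1200)×35.2 + (120/1200)×53.9 + (600/1200)×41.5 = 40.22%
Post-stratified estimate weights by population shares:
  0.51×35.2 + 0.13×53.9 + 0.36×41.5 = 39.899%

39.9%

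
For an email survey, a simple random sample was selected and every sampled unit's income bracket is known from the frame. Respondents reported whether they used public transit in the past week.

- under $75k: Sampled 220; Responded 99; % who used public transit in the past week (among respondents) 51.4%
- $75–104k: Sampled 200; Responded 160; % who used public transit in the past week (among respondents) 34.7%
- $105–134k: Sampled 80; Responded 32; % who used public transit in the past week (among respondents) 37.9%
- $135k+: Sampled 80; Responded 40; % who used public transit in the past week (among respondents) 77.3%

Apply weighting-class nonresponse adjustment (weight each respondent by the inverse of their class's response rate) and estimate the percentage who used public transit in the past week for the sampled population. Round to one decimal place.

47.4%

Class response rates: under $75k 99/220 = 45%, $75–104k 160/200 = 80%, $105–134k 32/80 = 40%, $135k+ 40/80 = 50%.
Weighting each respondent by the inverse class response rate inflates each class back to its sampled size, so the class weight is n_sampled:
  under $75k: 220 × 51.4 = 11,308
  $75–104k: 200 × 34.7 = 6940
  $105–134k: 80 × 37.9 = 3032
  $135k+: 80 × 77.3 = 6184
Adjusted estimate = 27,464 / 580 = 47.3517 → 47.4%.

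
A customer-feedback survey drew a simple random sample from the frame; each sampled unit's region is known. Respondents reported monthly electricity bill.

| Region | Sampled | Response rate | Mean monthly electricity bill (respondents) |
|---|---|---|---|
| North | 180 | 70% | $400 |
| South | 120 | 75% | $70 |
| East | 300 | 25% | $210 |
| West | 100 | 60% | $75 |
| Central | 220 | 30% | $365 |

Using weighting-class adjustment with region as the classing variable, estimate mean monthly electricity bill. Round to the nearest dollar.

$251

Each respondent's weight = sampled/responded in their class; summing within a class gives n_sampled, so:
  North: 180 × 400 = 72,000
  South: 120 × 70 = 8400
  East: 300 × 210 = 63,000
  West: 100 × 75 = 7500
  Central: 220 × 365 = 80,300
Adjusted estimate = 231,200 / 920 = 251.304 → $251.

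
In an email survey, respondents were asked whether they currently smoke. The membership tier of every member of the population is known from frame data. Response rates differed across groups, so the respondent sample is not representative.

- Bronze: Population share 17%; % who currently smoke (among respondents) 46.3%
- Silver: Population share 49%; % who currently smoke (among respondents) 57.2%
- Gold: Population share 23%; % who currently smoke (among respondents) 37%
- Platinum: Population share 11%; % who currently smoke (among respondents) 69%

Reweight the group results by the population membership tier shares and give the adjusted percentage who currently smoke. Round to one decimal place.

52.0%

Post-stratification weights by population share, not respondent share:
  Bronze: 0.17 × 46.3 = 7.871
  Silver: 0.49 × 57.2 = 28.028
  Gold: 0.23 × 37 = 8.51
  Platinum: 0.11 × 69 = 7.59
Post-stratified estimate = 51.999 → 52.0%.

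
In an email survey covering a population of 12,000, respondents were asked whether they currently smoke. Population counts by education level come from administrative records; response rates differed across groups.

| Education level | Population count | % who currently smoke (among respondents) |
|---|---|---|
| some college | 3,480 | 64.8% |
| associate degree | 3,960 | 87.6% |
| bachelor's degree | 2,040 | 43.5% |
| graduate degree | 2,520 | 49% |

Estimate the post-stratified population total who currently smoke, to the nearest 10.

Each cell contributes its population count × the respondent rate:
  some college: 3,480 × 64.8% = 2255.04
  associate degree: 3,960 × 87.6% = 3468.96
  bachelor's degree: 2,040 × 43.5% = 887.4
  graduate degree: 2,520 × 49% = 1234.8
Estimated total = 7846.2 → 7,850.

7,850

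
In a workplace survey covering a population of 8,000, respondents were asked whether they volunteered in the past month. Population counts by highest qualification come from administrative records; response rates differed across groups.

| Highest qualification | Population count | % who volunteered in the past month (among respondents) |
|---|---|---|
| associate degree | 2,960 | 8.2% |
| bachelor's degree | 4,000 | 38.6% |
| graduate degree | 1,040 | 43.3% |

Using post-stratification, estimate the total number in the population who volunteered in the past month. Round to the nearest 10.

Each cell contributes its population count × the respondent rate:
  associate degree: 2,960 × 8.2% = 242.72
  bachelor's degree: 4,000 × 38.6% = 1544
  graduate degree: 1,040 × 43.3% = 450.32
Estimated total = 2237.04 → 2,240.

2,240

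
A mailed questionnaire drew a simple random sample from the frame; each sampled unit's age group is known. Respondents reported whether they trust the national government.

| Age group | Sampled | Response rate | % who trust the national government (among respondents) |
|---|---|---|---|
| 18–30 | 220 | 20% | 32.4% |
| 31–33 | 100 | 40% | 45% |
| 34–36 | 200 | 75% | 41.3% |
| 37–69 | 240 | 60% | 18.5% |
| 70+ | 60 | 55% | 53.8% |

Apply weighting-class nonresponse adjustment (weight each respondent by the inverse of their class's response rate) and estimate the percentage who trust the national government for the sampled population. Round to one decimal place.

With weight = n_sampled/n_responded per class, the weighted class total is n_sampled:
  18–30: 220 × 32.4 = 7128
  31–33: 100 × 45 = 4500
  34–36: 200 × 41.3 = 8260
  37–69: 240 × 18.5 = 4440
  70+: 60 × 53.8 = 3228
Adjusted estimate = 27,556 / 820 = 33.6049 → 33.6%.

33.6%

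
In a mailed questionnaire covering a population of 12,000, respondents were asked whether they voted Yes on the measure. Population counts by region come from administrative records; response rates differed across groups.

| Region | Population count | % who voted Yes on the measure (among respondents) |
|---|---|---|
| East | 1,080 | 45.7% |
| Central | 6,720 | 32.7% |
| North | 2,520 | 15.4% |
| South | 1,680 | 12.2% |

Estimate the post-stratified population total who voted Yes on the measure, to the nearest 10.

3,280

Estimated count per cell = population count × respondent percentage:
  East: 1,080 × 45.7% = 493.56
  Central: 6,720 × 32.7% = 2197.44
  North: 2,520 × 15.4% = 388.08
  South: 1,680 × 12.2% = 204.96
Estimated total = 3284.04 → 3,280.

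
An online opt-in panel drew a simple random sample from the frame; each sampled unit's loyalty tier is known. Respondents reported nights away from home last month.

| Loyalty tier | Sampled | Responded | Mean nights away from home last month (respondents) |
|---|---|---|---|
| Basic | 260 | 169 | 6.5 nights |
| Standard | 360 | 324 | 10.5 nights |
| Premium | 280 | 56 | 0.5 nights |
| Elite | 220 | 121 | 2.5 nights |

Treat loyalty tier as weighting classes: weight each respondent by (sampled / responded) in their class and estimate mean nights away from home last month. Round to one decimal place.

Response rates by class: Basic 169/260 = 65%, Standard 324/360 = 90%, Premium 56/280 = 20%, Elite 121/220 = 55%.
Each respondent's weight = sampled/responded in their class; summing within a class gives n_sampled, so:
  Basic: 260 × 6.5 = 1690
  Standard: 360 × 10.5 = 3780
  Premium: 280 × 0.5 = 140
  Elite: 220 × 2.5 = 550
Adjusted estimate = 6160 / 1,120 = 5.5 → 5.5.

5.5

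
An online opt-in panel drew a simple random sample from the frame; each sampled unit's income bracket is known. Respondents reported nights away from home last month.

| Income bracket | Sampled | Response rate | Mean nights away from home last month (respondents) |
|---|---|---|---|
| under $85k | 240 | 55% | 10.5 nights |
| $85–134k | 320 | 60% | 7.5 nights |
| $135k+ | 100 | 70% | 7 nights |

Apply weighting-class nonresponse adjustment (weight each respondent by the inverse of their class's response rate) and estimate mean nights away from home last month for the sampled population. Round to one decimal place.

8.5

With weight = n_sampled/n_responded per class, the weighted class total is n_sampled:
  under $85k: 240 × 10.5 = 2520
  $85–134k: 320 × 7.5 = 2400
  $135k+: 100 × 7 = 700
Adjusted estimate = 5620 / 660 = 8.51515 → 8.5.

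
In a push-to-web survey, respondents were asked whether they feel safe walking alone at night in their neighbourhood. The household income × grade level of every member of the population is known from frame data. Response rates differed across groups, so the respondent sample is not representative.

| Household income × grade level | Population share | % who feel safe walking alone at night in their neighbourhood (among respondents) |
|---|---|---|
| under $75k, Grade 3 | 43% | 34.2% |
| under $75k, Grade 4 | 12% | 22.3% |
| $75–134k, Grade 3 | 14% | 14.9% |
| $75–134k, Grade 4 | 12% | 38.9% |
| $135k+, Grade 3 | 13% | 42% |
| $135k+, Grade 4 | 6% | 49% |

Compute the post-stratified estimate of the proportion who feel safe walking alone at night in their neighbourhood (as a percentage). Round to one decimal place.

Weight each group's respondent value by its population share:
  under $75k, Grade 3: 0.43 × 34.2 = 14.706
  under $75k, Grade 4: 0.12 × 22.3 = 2.676
  $75–134k, Grade 3: 0.14 × 14.9 = 2.086
  $75–134k, Grade 4: 0.12 × 38.9 = 4.668
  $135k+, Grade 3: 0.13 × 42 = 5.46
  $135k+, Grade 4: 0.06 × 49 = 2.94
Post-stratified estimate = 32.536 → 32.5%.

32.5%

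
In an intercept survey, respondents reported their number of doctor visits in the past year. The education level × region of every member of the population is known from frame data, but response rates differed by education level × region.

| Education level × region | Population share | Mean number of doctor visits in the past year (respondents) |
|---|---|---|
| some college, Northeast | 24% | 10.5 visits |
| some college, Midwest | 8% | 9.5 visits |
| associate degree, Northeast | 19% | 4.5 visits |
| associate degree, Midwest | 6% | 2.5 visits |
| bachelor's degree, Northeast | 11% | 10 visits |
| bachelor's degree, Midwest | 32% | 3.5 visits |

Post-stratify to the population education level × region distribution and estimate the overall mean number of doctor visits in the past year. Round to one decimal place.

6.5

Post-stratification weights by population share, not respondent share:
  some college, Northeast: 0.24 × 10.5 = 2.52
  some college, Midwest: 0.08 × 9.5 = 0.76
  associate degree, Northeast: 0.19 × 4.5 = 0.855
  associate degree, Midwest: 0.06 × 2.5 = 0.15
  bachelor's degree, Northeast: 0.11 × 10 = 1.1
  bachelor's degree, Midwest: 0.32 × 3.5 = 1.12
Post-stratified estimate = 6.505 → 6.5.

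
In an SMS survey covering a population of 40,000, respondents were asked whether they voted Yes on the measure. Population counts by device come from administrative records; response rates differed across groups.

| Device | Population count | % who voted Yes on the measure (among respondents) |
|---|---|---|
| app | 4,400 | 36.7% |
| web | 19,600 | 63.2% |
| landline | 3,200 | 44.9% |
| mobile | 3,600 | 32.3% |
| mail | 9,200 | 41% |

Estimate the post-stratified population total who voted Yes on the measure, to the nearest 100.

20,400

Estimated count per cell = population count × respondent percentage:
  app: 4,400 × 36.7% = 1614.8
  web: 19,600 × 63.2% = 12387.2
  landline: 3,200 × 44.9% = 1436.8
  mobile: 3,600 × 32.3% = 1162.8
  mail: 9,200 × 41% = 3772
Estimated total = 20373.6 → 20,400.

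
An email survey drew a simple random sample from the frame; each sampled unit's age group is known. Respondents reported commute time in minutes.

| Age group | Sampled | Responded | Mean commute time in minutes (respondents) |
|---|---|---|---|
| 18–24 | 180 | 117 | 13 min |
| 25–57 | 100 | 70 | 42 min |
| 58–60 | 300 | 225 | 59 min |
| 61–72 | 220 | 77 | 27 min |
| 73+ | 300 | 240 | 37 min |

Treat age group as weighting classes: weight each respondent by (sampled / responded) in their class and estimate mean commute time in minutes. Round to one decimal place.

37.5

Class response rates: 18–24 117/180 = 65%, 25–57 70/100 = 70%, 58–60 225/300 = 75%, 61–72 77/220 = 35%, 73+ 240/300 = 80%.
Weighting each respondent by the inverse class response rate inflates each class back to its sampled size, so the class weight is n_sampled:
  18–24: 180 × 13 = 2340
  25–57: 100 × 42 = 4200
  58–60: 300 × 59 = 17,700
  61–72: 220 × 27 = 5940
  73+: 300 × 37 = 11,100
Adjusted estimate = 41,280 / 1,100 = 37.5273 → 37.5.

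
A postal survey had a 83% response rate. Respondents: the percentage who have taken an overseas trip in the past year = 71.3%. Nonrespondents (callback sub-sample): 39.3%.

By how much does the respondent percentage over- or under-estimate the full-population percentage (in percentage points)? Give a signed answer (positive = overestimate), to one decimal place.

+5.4 percentage points

Nonresponse fraction = 1 − 0.83 = 0.17.
Bias = (nonresponse fraction) × (respondent percentage − nonrespondent percentage)
     = 0.17 × (71.3 − 39.3) = 0.17 × 32 = 5.44.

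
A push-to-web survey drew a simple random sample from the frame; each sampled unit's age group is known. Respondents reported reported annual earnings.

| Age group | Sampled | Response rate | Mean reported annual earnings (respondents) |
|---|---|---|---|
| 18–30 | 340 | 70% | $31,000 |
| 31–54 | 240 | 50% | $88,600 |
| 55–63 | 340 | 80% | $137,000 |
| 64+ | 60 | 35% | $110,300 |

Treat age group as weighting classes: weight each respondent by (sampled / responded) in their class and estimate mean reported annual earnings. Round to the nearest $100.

Inverse-response-rate weighting restores each class to its sampled count, so class totals weight by n_sampled:
  18–30: 340 × 31,000 = 10,540,000
  31–54: 240 × 88,600 = 21,264,000
  55–63: 340 × 137,000 = 46,580,000
  64+: 60 × 110,300 = 6,618,000
Adjusted estimate = 85,002,000 / 980 = 86736.7 → $86,700.

$86,700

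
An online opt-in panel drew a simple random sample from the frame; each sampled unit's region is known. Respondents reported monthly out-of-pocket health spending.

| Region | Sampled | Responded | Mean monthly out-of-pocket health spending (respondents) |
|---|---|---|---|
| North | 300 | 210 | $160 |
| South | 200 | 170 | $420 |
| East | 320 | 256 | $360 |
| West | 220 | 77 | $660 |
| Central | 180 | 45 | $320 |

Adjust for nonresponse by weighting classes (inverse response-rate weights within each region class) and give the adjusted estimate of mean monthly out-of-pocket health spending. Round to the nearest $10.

Class response rates: North 210/300 = 70%, South 170/200 = 85%, East 256/320 = 80%, West 77/220 = 35%, Central 45/180 = 25%.
Inverse-response-rate weighting restores each class to its sampled count, so class totals weight by n_sampled:
  North: 300 × 160 = 48,000
  South: 200 × 420 = 84,000
  East: 320 × 360 = 115,200
  West: 220 × 660 = 145,200
  Central: 180 × 320 = 57,600
Adjusted estimate = 450,000 / 1,220 = 368.852 → $370.

$370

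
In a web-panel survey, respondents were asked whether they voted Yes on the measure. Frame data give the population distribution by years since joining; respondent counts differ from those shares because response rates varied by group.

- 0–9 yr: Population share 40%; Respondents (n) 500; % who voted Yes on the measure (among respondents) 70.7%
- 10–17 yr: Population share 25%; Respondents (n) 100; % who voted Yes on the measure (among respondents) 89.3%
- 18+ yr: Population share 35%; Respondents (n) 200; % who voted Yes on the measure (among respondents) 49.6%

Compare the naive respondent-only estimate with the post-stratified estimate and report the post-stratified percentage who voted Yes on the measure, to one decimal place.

68.0%

Unadjusted (pooled respondent) estimate weights by respondent counts:
  (500/800)×70.7 + (100/800)×89.3 + (200/800)×49.6 = 67.75%
Reweighting by population years since joining shares:
  0.4×70.7 + 0.25×89.3 + 0.35×49.6 = 67.965%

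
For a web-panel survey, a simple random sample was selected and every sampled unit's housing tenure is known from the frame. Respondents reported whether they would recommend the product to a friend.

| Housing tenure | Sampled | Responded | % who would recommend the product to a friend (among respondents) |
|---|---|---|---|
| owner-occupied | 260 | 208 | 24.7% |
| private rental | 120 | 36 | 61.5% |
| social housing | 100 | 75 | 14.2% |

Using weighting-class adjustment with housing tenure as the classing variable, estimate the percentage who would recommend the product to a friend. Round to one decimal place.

31.7%

Response rates by class: owner-occupied 208/260 = 80%, private rental 36/120 = 30%, social housing 75/100 = 75%.
Each respondent's weight = sampled/responded in their class; summing within a class gives n_sampled, so:
  owner-occupied: 260 × 24.7 = 6422
  private rental: 120 × 61.5 = 7380
  social housing: 100 × 14.2 = 1420
Adjusted estimate = 15,222 / 480 = 31.7125 → 31.7%.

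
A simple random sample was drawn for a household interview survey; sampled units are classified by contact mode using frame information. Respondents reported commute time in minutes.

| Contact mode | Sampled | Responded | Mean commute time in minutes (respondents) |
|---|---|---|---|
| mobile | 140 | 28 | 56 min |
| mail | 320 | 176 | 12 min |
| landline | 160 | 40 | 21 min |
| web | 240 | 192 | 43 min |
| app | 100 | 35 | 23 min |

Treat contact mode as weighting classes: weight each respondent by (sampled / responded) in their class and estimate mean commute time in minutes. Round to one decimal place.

Class response rates: mobile 28/140 = 20%, mail 176/320 = 55%, landline 40/160 = 25%, web 192/240 = 80%, app 35/100 = 35%.
Each respondent's weight = sampled/responded in their class; summing within a class gives n_sampled, so:
  mobile: 140 × 56 = 7840
  mail: 320 × 12 = 3840
  landline: 160 × 21 = 3360
  web: 240 × 43 = 10,320
  app: 100 × 23 = 2300
Adjusted estimate = 27,660 / 960 = 28.8125 → 28.8.

28.8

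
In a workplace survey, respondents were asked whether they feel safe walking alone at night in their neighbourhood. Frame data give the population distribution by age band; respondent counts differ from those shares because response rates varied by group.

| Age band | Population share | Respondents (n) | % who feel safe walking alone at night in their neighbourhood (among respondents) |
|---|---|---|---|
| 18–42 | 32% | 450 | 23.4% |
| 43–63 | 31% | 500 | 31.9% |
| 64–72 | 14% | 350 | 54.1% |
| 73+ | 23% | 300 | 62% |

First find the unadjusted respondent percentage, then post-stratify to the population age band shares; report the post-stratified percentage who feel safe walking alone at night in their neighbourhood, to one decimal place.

39.2%

Naive respondent-only estimate (weights = respondent counts):
  (450/1600)×23.4 + (500/1600)×31.9 + (350/1600)×54.1 + (300/1600)×62 = 40.0094%
Reweighting by population age band shares:
  0.32×23.4 + 0.31×31.9 + 0.14×54.1 + 0.23×62 = 39.211%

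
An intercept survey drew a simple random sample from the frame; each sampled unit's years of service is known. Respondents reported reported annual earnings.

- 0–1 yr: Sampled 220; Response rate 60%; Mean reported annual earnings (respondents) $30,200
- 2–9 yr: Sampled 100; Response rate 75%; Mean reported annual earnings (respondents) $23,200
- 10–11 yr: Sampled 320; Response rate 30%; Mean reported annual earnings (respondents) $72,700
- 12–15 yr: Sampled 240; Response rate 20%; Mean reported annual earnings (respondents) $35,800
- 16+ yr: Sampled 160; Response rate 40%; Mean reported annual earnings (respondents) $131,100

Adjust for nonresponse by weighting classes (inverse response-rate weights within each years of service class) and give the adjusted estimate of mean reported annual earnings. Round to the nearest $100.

$59,400

Inverse-response-rate weighting restores each class to its sampled count, so class totals weight by n_sampled:
  0–1 yr: 220 × 30,200 = 6,644,000
  2–9 yr: 100 × 23,200 = 2,320,000
  10–11 yr: 320 × 72,700 = 23,264,000
  12–15 yr: 240 × 35,800 = 8,592,000
  16+ yr: 160 × 131,100 = 20,976,000
Adjusted estimate = 61,796,000 / 1,040 = 59419.2 → $59,400.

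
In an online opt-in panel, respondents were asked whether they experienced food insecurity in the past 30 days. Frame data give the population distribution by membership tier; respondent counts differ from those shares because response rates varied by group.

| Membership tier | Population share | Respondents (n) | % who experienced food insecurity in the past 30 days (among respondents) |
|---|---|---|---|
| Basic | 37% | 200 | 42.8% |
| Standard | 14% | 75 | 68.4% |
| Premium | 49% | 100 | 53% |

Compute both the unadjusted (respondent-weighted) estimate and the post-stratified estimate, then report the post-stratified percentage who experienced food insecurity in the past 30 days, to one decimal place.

Naive respondent-only estimate (weights = respondent counts):
  (200/375)×42.8 + (75/375)×68.4 + (100/375)×53 = 50.64%
Reweighting by population membership tier shares:
  0.37×42.8 + 0.14×68.4 + 0.49×53 = 51.382%

51.4%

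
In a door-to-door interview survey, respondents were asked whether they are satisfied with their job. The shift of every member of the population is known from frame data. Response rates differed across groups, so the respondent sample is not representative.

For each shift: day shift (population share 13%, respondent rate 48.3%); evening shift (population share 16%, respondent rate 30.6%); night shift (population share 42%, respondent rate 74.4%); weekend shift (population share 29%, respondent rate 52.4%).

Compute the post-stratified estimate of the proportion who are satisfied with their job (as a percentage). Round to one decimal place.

Reweight to the known shift distribution:
  day shift: 0.13 × 48.3 = 6.279
  evening shift: 0.16 × 30.6 = 4.896
  night shift: 0.42 × 74.4 = 31.248
  weekend shift: 0.29 × 52.4 = 15.196
Post-stratified estimate = 57.619 → 57.6%.

57.6%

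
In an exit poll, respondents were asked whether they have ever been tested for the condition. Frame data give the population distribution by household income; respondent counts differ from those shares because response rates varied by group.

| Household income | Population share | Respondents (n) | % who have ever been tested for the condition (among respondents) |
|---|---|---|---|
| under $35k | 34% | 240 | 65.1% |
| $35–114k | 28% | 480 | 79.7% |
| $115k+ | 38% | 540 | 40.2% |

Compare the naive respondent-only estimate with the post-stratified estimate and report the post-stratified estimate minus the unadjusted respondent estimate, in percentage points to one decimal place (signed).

-0.3 percentage points

Naive respondent-only estimate (weights = respondent counts):
  (240/1260)×65.1 + (480/1260)×79.7 + (540/1260)×40.2 = 59.9905%
Post-stratifying to population shares instead:
  0.34×65.1 + 0.28×79.7 + 0.38×40.2 = 59.726%
Difference = 59.726 − 59.9905 = -0.2645 pp.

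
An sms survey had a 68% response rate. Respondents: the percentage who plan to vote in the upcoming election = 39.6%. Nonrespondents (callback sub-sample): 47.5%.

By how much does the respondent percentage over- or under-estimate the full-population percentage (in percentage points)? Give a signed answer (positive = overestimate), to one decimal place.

-2.5 percentage points

Nonresponse fraction = 1 − 0.68 = 0.32.
Bias = (nonresponse fraction) × (respondent percentage − nonrespondent percentage)
     = 0.32 × (39.6 − 47.5) = 0.32 × -7.9 = -2.528.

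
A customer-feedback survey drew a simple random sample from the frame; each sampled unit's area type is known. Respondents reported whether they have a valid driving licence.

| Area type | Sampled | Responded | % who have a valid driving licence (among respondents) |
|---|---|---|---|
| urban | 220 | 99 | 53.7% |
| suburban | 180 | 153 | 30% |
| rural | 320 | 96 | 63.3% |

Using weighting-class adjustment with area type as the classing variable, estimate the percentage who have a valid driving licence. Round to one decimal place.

52.0%

Class response rates: urban 99/220 = 45%, suburban 153/180 = 85%, rural 96/320 = 30%.
With weight = n_sampled/n_responded per class, the weighted class total is n_sampled:
  urban: 220 × 53.7 = 11,814
  suburban: 180 × 30 = 5400
  rural: 320 × 63.3 = 20,256
Adjusted estimate = 37,470 / 720 = 52.0417 → 52.0%.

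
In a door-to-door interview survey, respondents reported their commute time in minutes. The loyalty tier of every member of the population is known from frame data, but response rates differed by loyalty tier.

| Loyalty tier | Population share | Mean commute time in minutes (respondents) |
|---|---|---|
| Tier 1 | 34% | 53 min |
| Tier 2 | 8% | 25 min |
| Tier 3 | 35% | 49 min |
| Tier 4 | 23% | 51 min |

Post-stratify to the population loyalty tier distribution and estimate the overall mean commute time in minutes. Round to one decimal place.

48.9

Each cell contributes population-share × respondent value:
  Tier 1: 0.34 × 53 = 18.02
  Tier 2: 0.08 × 25 = 2
  Tier 3: 0.35 × 49 = 17.15
  Tier 4: 0.23 × 51 = 11.73
Post-stratified estimate = 48.9 → 48.9.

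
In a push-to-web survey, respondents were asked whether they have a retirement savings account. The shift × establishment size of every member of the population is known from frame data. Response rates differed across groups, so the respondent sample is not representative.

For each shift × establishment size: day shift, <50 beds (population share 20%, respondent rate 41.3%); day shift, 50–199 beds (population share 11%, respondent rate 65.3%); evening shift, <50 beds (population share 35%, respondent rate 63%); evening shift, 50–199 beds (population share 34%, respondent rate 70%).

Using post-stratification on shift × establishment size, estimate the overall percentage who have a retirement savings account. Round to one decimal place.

61.3%

Weight each group's respondent value by its population share:
  day shift, <50 beds: 0.2 × 41.3 = 8.26
  day shift, 50–199 beds: 0.11 × 65.3 = 7.183
  evening shift, <50 beds: 0.35 × 63 = 22.05
  evening shift, 50–199 beds: 0.34 × 70 = 23.8
Post-stratified estimate = 61.293 → 61.3%.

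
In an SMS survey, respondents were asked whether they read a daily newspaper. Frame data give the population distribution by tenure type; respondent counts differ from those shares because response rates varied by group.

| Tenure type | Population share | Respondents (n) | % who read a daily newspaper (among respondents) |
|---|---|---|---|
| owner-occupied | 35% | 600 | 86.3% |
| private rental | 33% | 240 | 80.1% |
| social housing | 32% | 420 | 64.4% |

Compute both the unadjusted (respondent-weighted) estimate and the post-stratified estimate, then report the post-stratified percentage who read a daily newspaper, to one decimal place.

Naive respondent-only estimate (weights = respondent counts):
  (600/1260)×86.3 + (240/1260)×80.1 + (420/1260)×64.4 = 77.819%
Post-stratified estimate weights by population shares:
  0.35×86.3 + 0.33×80.1 + 0.32×64.4 = 77.246%

77.2%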